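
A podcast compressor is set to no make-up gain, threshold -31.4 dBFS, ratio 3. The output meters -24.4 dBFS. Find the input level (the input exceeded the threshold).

Post-compression overshoot = -24.4 − (-31.4) = 7 dB.
Before 3:1 compression the overshoot was 7 × 3 = 21 dB, so input = -31.4 + 21 = -10.4 dBFS.

-10.4 dBFS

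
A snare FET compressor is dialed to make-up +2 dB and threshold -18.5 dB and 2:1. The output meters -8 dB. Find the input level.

-1.5 dB

Stripping the +2 dB make-up gives -10 dB at the gain stage.
That's 8.5 dB above the -18.5 dB threshold.
Before 2:1 compression the overshoot was 8.5 × 2 = 17 dB, so input = -18.5 + 17 = -1.5 dB.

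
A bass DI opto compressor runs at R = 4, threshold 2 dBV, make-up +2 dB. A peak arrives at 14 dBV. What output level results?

7 dBV

14 dBV sits 12 dB over threshold.
At 4:1 the overshoot is divided by 4, leaving 3 dB above threshold.
Output = 2 + 3 = 5 dBV; make-up adds 2 dB, giving 7 dBV.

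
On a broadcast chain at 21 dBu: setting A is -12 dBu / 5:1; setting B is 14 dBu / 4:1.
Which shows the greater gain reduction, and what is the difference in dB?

A: 33 dB over, compressed to 6.6 dB over, so 26.4 dB of GR.
B: 7 dB over, compressed to 1.75 dB over, so 5.25 dB of GR.
A applies 21.15 dB more gain reduction.

A, by 21.15 dB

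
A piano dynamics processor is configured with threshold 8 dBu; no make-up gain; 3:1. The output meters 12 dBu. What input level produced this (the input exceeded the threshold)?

20 dBu

That's 4 dB above the 8 dBu threshold.
Input overshoot = R × output overshoot = 12 dB → input = 8 + 12 = 20 dBu.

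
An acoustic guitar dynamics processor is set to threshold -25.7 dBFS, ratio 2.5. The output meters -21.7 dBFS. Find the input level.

-15.7 dBFS

Post-compression overshoot = -21.7 − (-25.7) = 4 dB.
Input overshoot = R × output overshoot = 10 dB → input = -25.7 + 10 = -15.7 dBFS.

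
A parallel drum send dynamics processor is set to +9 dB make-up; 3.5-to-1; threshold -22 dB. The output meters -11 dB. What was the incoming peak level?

Before make-up, the level was -11 − 9 = -20 dB.
The compressed level sits -20 − (-22) = 2 dB over threshold.
Undo the ratio: input overshoot = 2 × 3.5 = 7 dB, giving input = -15 dB.

-15 dB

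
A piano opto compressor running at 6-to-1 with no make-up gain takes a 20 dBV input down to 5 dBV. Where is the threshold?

2 dBV

Gain reduction = 20 − 5 = 15 dB; output overshoot = GR / (R − 1) = 15 / 5 = 3 dB.
Threshold = output − output overshoot = 5 − 3 = 2 dBV.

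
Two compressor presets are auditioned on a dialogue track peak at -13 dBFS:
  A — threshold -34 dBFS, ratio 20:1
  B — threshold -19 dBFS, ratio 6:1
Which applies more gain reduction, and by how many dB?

A, by 14.95 dB

A: GR = 21 − 21/20 = 19.95 dB.
B: GR = 6 − 6/6 = 5 dB.
A reduces 14.95 dB more.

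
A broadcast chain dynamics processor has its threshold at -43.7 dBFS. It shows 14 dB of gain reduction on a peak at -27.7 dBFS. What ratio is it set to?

8:1

Input overshoot = -27.7 − (-43.7) = 16 dB.
Output overshoot = 16 − 14 = 2 dB.
Ratio = input overshoot / output overshoot = 16 / 2 = 8.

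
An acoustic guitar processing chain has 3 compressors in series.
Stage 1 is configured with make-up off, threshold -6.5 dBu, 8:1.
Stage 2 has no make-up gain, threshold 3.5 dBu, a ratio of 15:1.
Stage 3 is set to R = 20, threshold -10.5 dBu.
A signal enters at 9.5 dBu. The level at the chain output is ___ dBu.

Stage 1: 16 dB above -6.5 dBu, reduced 8:1 to 2 dB above → -4.5 dBu.
Stage 2: below threshold (-4.5 ≤ 3.5); passes unchanged; output -4.5 dBu.
Stage 3: -4.5 dBu is 6 dB over -10.5 dBu; at 20:1 that becomes 0.3 dB over, giving -10.2 dBu.

-10.2 dBu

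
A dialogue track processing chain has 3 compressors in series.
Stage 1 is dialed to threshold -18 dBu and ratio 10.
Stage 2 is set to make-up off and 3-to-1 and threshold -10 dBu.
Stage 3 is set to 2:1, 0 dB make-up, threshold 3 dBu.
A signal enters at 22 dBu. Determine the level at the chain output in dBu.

Stage 1: 22 dBu is 40 dB over -18 dBu; at 10:1 that becomes 4 dB over, giving -14 dBu.
Stage 2: -14 dBu is at or below the -10 dBu threshold — no compression; output -14 dBu.
Stage 3: below threshold (-14 ≤ 3); passes unchanged; output -14 dBu.

-14 dBu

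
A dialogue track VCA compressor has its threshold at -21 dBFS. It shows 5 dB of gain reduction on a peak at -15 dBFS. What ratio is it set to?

Input overshoot = -15 − (-21) = 6 dB.
Output overshoot = 6 − 5 = 1 dB.
Ratio = input overshoot / output overshoot = 6 / 1 = 6.

6:1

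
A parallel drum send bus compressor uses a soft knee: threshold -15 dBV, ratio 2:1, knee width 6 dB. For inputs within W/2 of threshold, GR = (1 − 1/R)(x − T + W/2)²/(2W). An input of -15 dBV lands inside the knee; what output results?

x − T + W/2 = -15 − (-15) + 3 = 3.
GR = (1 − 1/2) × 3² / 12 = 0.5 × 9 / 12 = 0.375 dB.
Output = -15 − 0.375 = -15.375 dBV.

-15.375 dBV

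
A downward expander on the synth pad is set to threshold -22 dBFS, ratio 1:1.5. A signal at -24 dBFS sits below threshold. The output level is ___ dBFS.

The input is 2 dB below the -22 dBFS threshold.
A 1:1.5 expander multiplies undershoot by 1.5: 2 × 1.5 = 3 dB below threshold.
Output = -22 − 3 = -25 dBFS.

-25 dBFS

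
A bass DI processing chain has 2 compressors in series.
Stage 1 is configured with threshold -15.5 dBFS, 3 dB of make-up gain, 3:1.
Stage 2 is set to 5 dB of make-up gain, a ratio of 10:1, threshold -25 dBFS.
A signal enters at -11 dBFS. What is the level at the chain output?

Stage 1: 4.5 dB above -15.5 dBFS, reduced 3:1 to 1.5 dB above → -14 dBFS; +3 dB make-up → -11 dBFS.
Stage 2: 14 dB above -25 dBFS, reduced 10:1 to 1.4 dB above → -23.6 dBFS; +5 dB make-up → -18.6 dBFS.

-18.6 dBFS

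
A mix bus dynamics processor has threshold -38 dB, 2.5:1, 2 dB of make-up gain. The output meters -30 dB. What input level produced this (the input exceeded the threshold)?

-23 dB

Before make-up, the level was -30 − 2 = -32 dB.
That's 6 dB above the -38 dB threshold.
Before 2.5:1 compression the overshoot was 6 × 2.5 = 15 dB, so input = -38 + 15 = -23 dB.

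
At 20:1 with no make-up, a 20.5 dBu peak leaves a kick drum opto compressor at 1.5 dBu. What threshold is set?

Input is 20 dB above T (since output overshoot × R = input overshoot: (1.5 − T)·20 = 20.5 − T gives T = 0.5 dBu).
Check: 0.5 + (20.5 − 0.5)/20 = 0.5 + 1 = 1.5 dBu. ✓

0.5 dBu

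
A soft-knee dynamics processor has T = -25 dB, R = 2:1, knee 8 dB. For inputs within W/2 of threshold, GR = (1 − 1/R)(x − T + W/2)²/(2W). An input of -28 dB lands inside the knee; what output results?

x − T + W/2 = -28 − (-25) + 4 = 1.
GR = (1 − 1/2) × 1² / 16 = 0.5 × 1 / 16 = 0.03125 dB.
Output = -28 − 0.03125 = -28.03125 dB.

-28.03125 dB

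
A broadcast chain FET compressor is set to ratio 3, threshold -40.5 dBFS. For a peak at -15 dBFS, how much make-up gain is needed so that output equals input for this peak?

Overshoot 25.5 dB → 25.5/3 = 8.5 dB after compression, so the compressed level is -40.5 + 8.5 = -32 dBFS.
Make-up = target − compressed = -15 − (-32) = 17 dB.

17 dB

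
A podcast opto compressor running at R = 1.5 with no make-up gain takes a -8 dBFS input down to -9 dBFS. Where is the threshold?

Input is 3 dB above T (since output overshoot × R = input overshoot: (-9 − T)·1.5 = -8 − T gives T = -11 dBFS).
Check: -11 + (-8 − (-11))/1.5 = -11 + 2 = -9 dBFS. ✓

-11 dBFS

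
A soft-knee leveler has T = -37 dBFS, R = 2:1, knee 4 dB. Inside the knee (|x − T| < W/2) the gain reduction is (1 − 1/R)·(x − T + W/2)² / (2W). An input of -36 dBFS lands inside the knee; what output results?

x − T + W/2 = -36 − (-37) + 2 = 3.
GR = (1 − 1/2) × 3² / 8 = 0.5 × 9 / 8 = 0.5625 dB.
Output = -36 − 0.5625 = -36.5625 dBFS.

-36.5625 dBFS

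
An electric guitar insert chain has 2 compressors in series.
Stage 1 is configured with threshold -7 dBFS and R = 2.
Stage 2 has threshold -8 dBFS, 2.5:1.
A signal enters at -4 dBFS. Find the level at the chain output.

Stage 1: -4 dBFS is 3 dB over -7 dBFS; at 2:1 that becomes 1.5 dB over, giving -5.5 dBFS.
Stage 2: 2.5 dB above -8 dBFS, reduced 2.5:1 to 1 dB above → -7 dBFS.

-7 dBFS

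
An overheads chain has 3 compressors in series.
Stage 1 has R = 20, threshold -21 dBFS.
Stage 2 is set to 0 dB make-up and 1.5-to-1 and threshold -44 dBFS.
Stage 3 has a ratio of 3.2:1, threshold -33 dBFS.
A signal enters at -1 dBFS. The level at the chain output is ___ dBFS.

-31.4375 dBFS

Stage 1: -1 dBFS is 20 dB over -21 dBFS; at 20:1 that becomes 1 dB over, giving -20 dBFS.
Stage 2: -20 dBFS is 24 dB over -44 dBFS; at 1.5:1 that becomes 16 dB over, giving -28 dBFS.
Stage 3: 5 dB above -33 dBFS, reduced 3.2:1 to 1.5625 dB above → -31.4375 dBFS.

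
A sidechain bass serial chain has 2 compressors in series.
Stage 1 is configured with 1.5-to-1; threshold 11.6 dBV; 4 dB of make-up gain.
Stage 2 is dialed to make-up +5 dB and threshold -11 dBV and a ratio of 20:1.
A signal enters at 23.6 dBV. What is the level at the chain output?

Stage 1: 12 dB above 11.6 dBV, reduced 1.5:1 to 8 dB above → 19.6 dBV; +4 dB make-up → 23.6 dBV.
Stage 2: 23.6 dBV is 34.6 dB over -11 dBV; at 20:1 that becomes 1.73 dB over, giving -9.27 dBV; +5 dB make-up → -4.27 dBV.

-4.27 dBV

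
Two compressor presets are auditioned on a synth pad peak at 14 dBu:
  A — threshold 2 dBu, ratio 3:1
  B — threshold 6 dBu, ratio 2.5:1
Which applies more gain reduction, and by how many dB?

A, by 3.2 dB

A: GR = 12 − 12/3 = 8 dB.
B: GR = 8 − 8/2.5 = 4.8 dB.
A applies 3.2 dB more gain reduction.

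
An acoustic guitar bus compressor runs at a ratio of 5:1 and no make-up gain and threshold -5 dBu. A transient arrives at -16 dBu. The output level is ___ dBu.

-16 dBu

-16 dBu is 11 dB below the -5 dBu threshold, so no gain reduction is applied.
Output = input = -16 dBu.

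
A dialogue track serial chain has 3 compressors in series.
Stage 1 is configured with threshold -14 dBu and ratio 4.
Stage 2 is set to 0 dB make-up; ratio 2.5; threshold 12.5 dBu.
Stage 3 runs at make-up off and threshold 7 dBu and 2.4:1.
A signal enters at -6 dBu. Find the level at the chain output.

-12 dBu

Stage 1: 8 dB above -14 dBu, reduced 4:1 to 2 dB above → -12 dBu.
Stage 2: -12 dBu ≤ 12.5 dBu, so stage 2 doesn't engage; output -12 dBu.
Stage 3: -12 dBu ≤ 7 dBu, so stage 3 doesn't engage; output -12 dBu.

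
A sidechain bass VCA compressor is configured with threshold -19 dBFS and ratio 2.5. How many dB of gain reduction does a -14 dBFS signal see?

-14 dBFS exceeds the threshold by 5 dB.
A 2.5:1 ratio leaves 2 dB of that excess.
GR = overshoot in − overshoot out = 5 − 2 = 3 dB.

3 dB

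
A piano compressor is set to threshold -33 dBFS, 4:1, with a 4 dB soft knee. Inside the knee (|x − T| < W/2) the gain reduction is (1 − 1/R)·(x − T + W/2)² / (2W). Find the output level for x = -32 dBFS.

-32.84375 dBFS

x − T + W/2 = -32 − (-33) + 2 = 3.
GR = (1 − 1/4) × 3² / 8 = 0.75 × 9 / 8 = 0.84375 dB.
Output = -32 − 0.84375 = -32.84375 dBFS.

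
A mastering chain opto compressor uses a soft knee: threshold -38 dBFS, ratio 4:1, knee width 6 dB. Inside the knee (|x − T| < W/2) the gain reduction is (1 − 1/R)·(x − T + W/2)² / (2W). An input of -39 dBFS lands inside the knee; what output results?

-39.25 dBFS

x − T + W/2 = -39 − (-38) + 3 = 2.
GR = (1 − 1/4) × 2² / 12 = 0.75 × 4 / 12 = 0.25 dB.
Output = -39 − 0.25 = -39.25 dBFS.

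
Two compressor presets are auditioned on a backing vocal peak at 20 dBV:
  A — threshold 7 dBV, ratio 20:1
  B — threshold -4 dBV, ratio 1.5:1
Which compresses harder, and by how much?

A, by 4.35 dB

A: GR = 13 − 13/20 = 12.35 dB.
B: GR = 24 − 24/1.5 = 8 dB.
A reduces 4.35 dB more.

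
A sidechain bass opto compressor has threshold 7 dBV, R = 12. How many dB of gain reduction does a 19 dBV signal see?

11 dB

Overshoot = 19 − 7 = 12 dB.
At 12:1, output sits 12/12 = 1 dB above threshold.
So the signal is attenuated by 12 − 1 = 11 dB.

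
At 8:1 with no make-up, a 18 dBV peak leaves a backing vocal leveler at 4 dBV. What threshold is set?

Gain reduction = 18 − 4 = 14 dB; output overshoot = GR / (R − 1) = 14 / 7 = 2 dB.
Threshold = output − output overshoot = 4 − 2 = 2 dBV.

2 dBV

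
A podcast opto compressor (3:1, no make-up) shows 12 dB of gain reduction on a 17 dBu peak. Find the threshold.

Input is 18 dB above T (since output overshoot × R = input overshoot: (5 − T)·3 = 17 − T gives T = -1 dBu).
Check: -1 + (17 − (-1))/3 = -1 + 6 = 5 dBu. ✓

-1 dBu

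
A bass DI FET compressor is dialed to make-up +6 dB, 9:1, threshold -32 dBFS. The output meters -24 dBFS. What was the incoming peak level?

Before make-up, the level was -24 − 6 = -30 dBFS.
The compressed level sits -30 − (-32) = 2 dB over threshold.
Undo the ratio: input overshoot = 2 × 9 = 18 dB, giving input = -14 dBFS.

-14 dBFS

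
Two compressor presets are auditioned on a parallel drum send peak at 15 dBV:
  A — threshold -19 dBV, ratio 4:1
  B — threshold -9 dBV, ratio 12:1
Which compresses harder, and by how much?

A, by 3.5 dB

A: GR = 34 − 34/4 = 25.5 dB.
B: GR = 24 − 24/12 = 22 dB.
A reduces 3.5 dB more.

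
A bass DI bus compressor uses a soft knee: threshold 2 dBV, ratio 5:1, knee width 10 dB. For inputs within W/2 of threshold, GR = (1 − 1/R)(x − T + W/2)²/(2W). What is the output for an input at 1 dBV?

0.36 dBV

x − T + W/2 = 1 − 2 + 5 = 4.
GR = (1 − 1/5) × 4² / 20 = 0.8 × 16 / 20 = 0.64 dB.
Output = 1 − 0.64 = 0.36 dBV.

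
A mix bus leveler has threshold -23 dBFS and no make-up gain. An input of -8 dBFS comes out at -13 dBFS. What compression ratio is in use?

1.5:1

Input overshoot = -8 − (-23) = 15 dB; output overshoot = -13 − (-23) = 10 dB.
Ratio = 15 / 10 = 1.5.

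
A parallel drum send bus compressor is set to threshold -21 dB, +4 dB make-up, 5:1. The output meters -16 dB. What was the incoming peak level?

Before make-up, the level was -16 − 4 = -20 dB.
The compressed level sits -20 − (-21) = 1 dB over threshold.
Before 5:1 compression the overshoot was 1 × 5 = 5 dB, so input = -21 + 5 = -16 dB.

-16 dB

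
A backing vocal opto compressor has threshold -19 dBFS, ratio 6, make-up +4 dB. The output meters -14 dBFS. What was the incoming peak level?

Remove make-up: -14 − 4 = -18 dBFS.
Post-compression overshoot = -18 − (-19) = 1 dB.
Undo the ratio: input overshoot = 1 × 6 = 6 dB, giving input = -13 dBFS.

-13 dBFS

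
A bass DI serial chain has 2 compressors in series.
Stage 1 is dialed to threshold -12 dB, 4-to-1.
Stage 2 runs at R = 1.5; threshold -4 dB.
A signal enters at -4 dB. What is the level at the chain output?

-10 dB

Stage 1: overshoot 8 dB → 8/4 = 2 dB → -10 dB.
Stage 2: -10 dB is at or below the -4 dB threshold — no compression; output -10 dB.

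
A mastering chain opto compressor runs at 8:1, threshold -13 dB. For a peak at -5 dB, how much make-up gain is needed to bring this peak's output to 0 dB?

12 dB

Without make-up, output = threshold + overshoot/8 = -13 + 1 = -12 dB.
Gap to target: 12 dB.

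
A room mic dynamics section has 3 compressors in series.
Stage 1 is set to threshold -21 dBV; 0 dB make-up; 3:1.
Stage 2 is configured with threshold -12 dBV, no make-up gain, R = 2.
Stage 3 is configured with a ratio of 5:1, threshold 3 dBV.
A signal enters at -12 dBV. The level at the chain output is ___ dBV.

-18 dBV

Stage 1: overshoot 9 dB → 9/3 = 3 dB → -18 dBV.
Stage 2: -18 dBV ≤ -12 dBV, so stage 2 doesn't engage; output -18 dBV.
Stage 3: -18 dBV is at or below the 3 dBV threshold — no compression; output -18 dBV.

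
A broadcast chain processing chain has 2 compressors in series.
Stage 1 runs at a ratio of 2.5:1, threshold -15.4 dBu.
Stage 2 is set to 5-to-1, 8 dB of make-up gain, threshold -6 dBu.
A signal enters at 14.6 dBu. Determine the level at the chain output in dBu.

Stage 1: 30 dB above -15.4 dBu, reduced 2.5:1 to 12 dB above → -3.4 dBu.
Stage 2: -3.4 dBu is 2.6 dB over -6 dBu; at 5:1 that becomes 0.52 dB over, giving -5.48 dBu; +8 dB make-up → 2.52 dBu.

2.52 dBu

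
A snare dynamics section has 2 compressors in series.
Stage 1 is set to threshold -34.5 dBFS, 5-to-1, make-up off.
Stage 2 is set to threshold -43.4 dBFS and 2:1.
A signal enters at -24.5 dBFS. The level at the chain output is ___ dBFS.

-37.95 dBFS

Stage 1: -24.5 dBFS is 10 dB over -34.5 dBFS; at 5:1 that becomes 2 dB over, giving -32.5 dBFS.
Stage 2: -32.5 dBFS is 10.9 dB over -43.4 dBFS; at 2:1 that becomes 5.45 dB over, giving -37.95 dBFS.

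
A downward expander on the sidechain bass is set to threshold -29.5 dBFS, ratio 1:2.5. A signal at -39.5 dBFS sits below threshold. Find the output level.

Below threshold, a 1:2.5 expander applies gain = (2.5−1)×(T − x) of attenuation.
(2.5−1) × 10 = 15 dB, so output = -39.5 − 15 = -54.5 dBFS.

-54.5 dBFS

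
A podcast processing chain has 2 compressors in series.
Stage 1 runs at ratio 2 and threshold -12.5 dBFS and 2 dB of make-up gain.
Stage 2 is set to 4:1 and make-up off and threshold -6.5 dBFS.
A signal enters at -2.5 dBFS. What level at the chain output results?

-6.25 dBFS

Stage 1: overshoot 10 dB → 10/2 = 5 dB → -7.5 dBFS; +2 dB make-up → -5.5 dBFS.
Stage 2: 1 dB above -6.5 dBFS, reduced 4:1 to 0.25 dB above → -6.25 dBFS.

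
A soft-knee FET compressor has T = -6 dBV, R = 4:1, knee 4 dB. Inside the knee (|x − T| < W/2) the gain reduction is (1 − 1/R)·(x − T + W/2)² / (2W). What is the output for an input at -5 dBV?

-5.84375 dBV

x − T + W/2 = -5 − (-6) + 2 = 3.
GR = (1 − 1/4) × 3² / 8 = 0.75 × 9 / 8 = 0.84375 dB.
Output = -5 − 0.84375 = -5.84375 dBV.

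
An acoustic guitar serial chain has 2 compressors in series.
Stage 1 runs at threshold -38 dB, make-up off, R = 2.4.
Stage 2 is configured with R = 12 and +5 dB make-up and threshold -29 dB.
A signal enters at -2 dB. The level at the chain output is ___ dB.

Stage 1: 36 dB above -38 dB, reduced 2.4:1 to 15 dB above → -23 dB.
Stage 2: 6 dB above -29 dB, reduced 12:1 to 0.5 dB above → -28.5 dB; +5 dB make-up → -23.5 dB.

-23.5 dB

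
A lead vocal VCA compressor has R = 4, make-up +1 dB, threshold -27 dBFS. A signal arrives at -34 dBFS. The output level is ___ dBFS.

-34 dBFS is 7 dB below the -27 dBFS threshold, so no gain reduction is applied.
Make-up gain adds 1 dB: -34 + 1 = -33 dBFS.

-33 dBFS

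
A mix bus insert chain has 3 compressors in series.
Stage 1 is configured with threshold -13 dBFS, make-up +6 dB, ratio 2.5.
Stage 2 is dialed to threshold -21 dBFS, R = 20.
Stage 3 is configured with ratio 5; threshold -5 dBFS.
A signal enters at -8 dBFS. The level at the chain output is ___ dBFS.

Stage 1: overshoot 5 dB → 5/2.5 = 2 dB → -11 dBFS; +6 dB make-up → -5 dBFS.
Stage 2: -5 dBFS is 16 dB over -21 dBFS; at 20:1 that becomes 0.8 dB over, giving -20.2 dBFS.
Stage 3: -20.2 dBFS is at or below the -5 dBFS threshold — no compression; output -20.2 dBFS.

-20.2 dBFS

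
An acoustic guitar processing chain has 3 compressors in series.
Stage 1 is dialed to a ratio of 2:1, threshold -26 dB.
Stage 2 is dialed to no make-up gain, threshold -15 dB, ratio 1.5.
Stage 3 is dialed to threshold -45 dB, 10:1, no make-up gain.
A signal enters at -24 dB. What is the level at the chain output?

Stage 1: 2 dB above -26 dB, reduced 2:1 to 1 dB above → -25 dB.
Stage 2: -25 dB ≤ -15 dB, so stage 2 doesn't engage; output -25 dB.
Stage 3: 20 dB above -45 dB, reduced 10:1 to 2 dB above → -43 dB.

-43 dB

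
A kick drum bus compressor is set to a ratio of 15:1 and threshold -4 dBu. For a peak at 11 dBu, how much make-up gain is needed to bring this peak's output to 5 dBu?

Overshoot 15 dB → 15/15 = 1 dB after compression, so the compressed level is -4 + 1 = -3 dBu.
Make-up = target − compressed = 5 − (-3) = 8 dB.

8 dB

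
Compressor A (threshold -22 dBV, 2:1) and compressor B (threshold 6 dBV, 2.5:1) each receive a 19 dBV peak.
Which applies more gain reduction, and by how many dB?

A: overshoot 41 dB → output overshoot 20.5 dB → GR 20.5 dB.
B: overshoot 13 dB → output overshoot 5.2 dB → GR 7.8 dB.
A reduces 12.7 dB more.

A, by 12.7 dB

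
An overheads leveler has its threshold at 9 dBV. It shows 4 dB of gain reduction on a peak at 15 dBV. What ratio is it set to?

Input overshoot = 15 − 9 = 6 dB.
Output overshoot = 6 − 4 = 2 dB.
Ratio = input overshoot / output overshoot = 6 / 2 = 3.

3:1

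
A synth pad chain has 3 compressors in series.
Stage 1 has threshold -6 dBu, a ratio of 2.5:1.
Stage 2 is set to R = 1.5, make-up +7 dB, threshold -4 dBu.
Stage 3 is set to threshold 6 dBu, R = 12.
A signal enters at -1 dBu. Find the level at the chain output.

3 dBu

Stage 1: 5 dB above -6 dBu, reduced 2.5:1 to 2 dB above → -4 dBu.
Stage 2: -4 dBu ≤ -4 dBu, so stage 2 doesn't engage; make-up brings it to 3 dBu.
Stage 3: 3 dBu is at or below the 6 dBu threshold — no compression; output 3 dBu.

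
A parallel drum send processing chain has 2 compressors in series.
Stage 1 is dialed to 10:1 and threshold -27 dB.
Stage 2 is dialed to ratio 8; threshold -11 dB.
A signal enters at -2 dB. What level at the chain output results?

-24.5 dB

Stage 1: overshoot 25 dB → 25/10 = 2.5 dB → -24.5 dB.
Stage 2: -24.5 dB ≤ -11 dB, so stage 2 doesn't engage; output -24.5 dB.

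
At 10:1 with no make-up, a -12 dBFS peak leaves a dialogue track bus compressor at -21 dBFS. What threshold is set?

Gain reduction = -12 − (-21) = 9 dB; output overshoot = GR / (R − 1) = 9 / 9 = 1 dB.
Threshold = output − output overshoot = -21 − 1 = -22 dBFS.

-22 dBFS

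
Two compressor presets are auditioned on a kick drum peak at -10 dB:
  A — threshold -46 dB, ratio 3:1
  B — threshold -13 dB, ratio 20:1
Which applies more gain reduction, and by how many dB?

A: overshoot 36 dB → output overshoot 12 dB → GR 24 dB.
B: overshoot 3 dB → output overshoot 0.15 dB → GR 2.85 dB.
Difference: 21.15 dB in favour of A.

A, by 21.15 dB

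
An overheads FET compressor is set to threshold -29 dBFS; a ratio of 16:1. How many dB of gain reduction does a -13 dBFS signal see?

The signal is 16 dB above threshold.
A 16:1 ratio leaves 1 dB of that excess.
Gain reduction = 16 − 1 = 15 dB.

15 dB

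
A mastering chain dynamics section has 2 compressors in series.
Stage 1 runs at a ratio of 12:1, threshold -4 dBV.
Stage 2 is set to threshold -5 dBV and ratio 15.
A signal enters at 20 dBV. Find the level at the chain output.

Stage 1: overshoot 24 dB → 24/12 = 2 dB → -2 dBV.
Stage 2: -2 dBV is 3 dB over -5 dBV; at 15:1 that becomes 0.2 dB over, giving -4.8 dBV.

-4.8 dBV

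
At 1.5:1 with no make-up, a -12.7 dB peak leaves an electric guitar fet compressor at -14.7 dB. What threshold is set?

-18.7 dB

Gain reduction = -12.7 − (-14.7) = 2 dB; output overshoot = GR / (R − 1) = 2 / 0.5 = 4 dB.
Threshold = output − output overshoot = -14.7 − 4 = -18.7 dB.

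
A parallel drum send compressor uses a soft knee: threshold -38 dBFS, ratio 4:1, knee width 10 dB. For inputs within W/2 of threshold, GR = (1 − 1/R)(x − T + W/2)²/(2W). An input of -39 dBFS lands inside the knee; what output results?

x − T + W/2 = -39 − (-38) + 5 = 4.
GR = (1 − 1/4) × 4² / 20 = 0.75 × 16 / 20 = 0.6 dB.
Output = -39 − 0.6 = -39.6 dBFS.

-39.6 dBFS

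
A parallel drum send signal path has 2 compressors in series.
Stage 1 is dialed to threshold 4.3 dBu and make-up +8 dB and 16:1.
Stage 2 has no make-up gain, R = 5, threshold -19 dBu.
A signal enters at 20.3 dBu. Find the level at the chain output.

-12.54 dBu

Stage 1: overshoot 16 dB → 16/16 = 1 dB → 5.3 dBu; +8 dB make-up → 13.3 dBu.
Stage 2: 13.3 dBu is 32.3 dB over -19 dBu; at 5:1 that becomes 6.46 dB over, giving -12.54 dBu.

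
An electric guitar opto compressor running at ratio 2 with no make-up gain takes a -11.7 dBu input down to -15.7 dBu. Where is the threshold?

Input is 8 dB above T (since output overshoot × R = input overshoot: (-15.7 − T)·2 = -11.7 − T gives T = -19.7 dBu).
Check: -19.7 + (-11.7 − (-19.7))/2 = -19.7 + 4 = -15.7 dBu. ✓

-19.7 dBu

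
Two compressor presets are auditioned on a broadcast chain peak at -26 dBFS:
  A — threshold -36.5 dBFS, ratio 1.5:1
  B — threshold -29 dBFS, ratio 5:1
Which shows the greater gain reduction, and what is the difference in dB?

A, by 1.1 dB

A: 10.5 dB over, compressed to 7 dB over, so 3.5 dB of GR.
B: 3 dB over, compressed to 0.6 dB over, so 2.4 dB of GR.
A applies 1.1 dB more gain reduction.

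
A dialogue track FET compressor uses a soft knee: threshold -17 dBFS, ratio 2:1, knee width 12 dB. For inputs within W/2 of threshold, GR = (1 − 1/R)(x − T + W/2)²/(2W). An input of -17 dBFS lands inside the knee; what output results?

x − T + W/2 = -17 − (-17) + 6 = 6.
GR = (1 − 1/2) × 6² / 24 = 0.5 × 36 / 24 = 0.75 dB.
Output = -17 − 0.75 = -17.75 dBFS.

-17.75 dBFS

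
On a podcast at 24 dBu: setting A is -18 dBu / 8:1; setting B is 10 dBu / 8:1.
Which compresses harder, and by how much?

A, by 24.5 dB

A: 42 dB over, compressed to 5.25 dB over, so 36.75 dB of GR.
B: 14 dB over, compressed to 1.75 dB over, so 12.25 dB of GR.
A reduces 24.5 dB more.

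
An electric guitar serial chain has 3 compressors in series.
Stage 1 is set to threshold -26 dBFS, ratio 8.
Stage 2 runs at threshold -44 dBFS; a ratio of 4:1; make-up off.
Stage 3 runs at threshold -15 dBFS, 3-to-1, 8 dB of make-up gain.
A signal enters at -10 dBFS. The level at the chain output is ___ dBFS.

Stage 1: overshoot 16 dB → 16/8 = 2 dB → -24 dBFS.
Stage 2: -24 dBFS is 20 dB over -44 dBFS; at 4:1 that becomes 5 dB over, giving -39 dBFS.
Stage 3: below threshold (-39 ≤ -15); passes unchanged; make-up brings it to -31 dBFS.

-31 dBFS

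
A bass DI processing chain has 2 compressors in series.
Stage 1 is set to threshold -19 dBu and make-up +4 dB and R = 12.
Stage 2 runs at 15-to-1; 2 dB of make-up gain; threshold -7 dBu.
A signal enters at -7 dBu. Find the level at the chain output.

Stage 1: overshoot 12 dB → 12/12 = 1 dB → -18 dBu; +4 dB make-up → -14 dBu.
Stage 2: -14 dBu is at or below the -7 dBu threshold — no compression; make-up brings it to -12 dBu.

-12 dBu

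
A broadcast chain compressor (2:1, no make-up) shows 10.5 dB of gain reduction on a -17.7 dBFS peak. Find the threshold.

-38.7 dBFS

Input is 21 dB above T (since output overshoot × R = input overshoot: (-28.2 − T)·2 = -17.7 − T gives T = -38.7 dBFS).
Check: -38.7 + (-17.7 − (-38.7))/2 = -38.7 + 10.5 = -28.2 dBFS. ✓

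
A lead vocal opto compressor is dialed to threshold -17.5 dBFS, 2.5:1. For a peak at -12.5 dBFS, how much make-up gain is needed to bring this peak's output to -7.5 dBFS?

8 dB

Overshoot 5 dB → 5/2.5 = 2 dB after compression, so the compressed level is -17.5 + 2 = -15.5 dBFS.
Make-up = target − compressed = -7.5 − (-15.5) = 8 dB.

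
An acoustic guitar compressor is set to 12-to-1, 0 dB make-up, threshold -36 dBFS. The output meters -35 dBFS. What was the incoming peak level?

-24 dBFS

The compressed level sits -35 − (-36) = 1 dB over threshold.
Input overshoot = R × output overshoot = 12 dB → input = -36 + 12 = -24 dBFS.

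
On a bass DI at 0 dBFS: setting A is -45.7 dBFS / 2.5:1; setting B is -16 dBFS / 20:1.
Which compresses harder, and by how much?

A, by 12.22 dB

A: GR = 45.7 − 45.7/2.5 = 27.42 dB.
B: GR = 16 − 16/20 = 15.2 dB.
A reduces 12.22 dB more.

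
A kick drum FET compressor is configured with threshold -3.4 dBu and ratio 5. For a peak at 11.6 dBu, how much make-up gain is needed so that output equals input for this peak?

The peak compresses to -3.4 + 15/5 = -0.4 dBu.
To reach 11.6 dBu requires 11.6 − (-0.4) = 12 dB of make-up.

12 dB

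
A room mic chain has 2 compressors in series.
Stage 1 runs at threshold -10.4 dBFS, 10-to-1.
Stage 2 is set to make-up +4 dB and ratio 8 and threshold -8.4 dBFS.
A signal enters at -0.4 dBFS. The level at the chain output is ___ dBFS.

Stage 1: overshoot 10 dB → 10/10 = 1 dB → -9.4 dBFS.
Stage 2: -9.4 dBFS is at or below the -8.4 dBFS threshold — no compression; make-up brings it to -5.4 dBFS.

-5.4 dBFS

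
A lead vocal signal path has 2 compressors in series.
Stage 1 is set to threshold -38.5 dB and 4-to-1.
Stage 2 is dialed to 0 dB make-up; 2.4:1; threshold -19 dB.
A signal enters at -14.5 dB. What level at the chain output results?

Stage 1: 24 dB above -38.5 dB, reduced 4:1 to 6 dB above → -32.5 dB.
Stage 2: -32.5 dB ≤ -19 dB, so stage 2 doesn't engage; output -32.5 dB.

-32.5 dB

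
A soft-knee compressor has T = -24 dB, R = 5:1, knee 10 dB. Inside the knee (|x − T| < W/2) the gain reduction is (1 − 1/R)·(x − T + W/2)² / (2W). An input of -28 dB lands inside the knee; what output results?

x − T + W/2 = -28 − (-24) + 5 = 1.
GR = (1 − 1/5) × 1² / 20 = 0.8 × 1 / 20 = 0.04 dB.
Output = -28 − 0.04 = -28.04 dB.

-28.04 dB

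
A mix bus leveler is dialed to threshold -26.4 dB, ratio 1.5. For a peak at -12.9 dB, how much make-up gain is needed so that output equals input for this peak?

The peak compresses to -26.4 + 13.5/1.5 = -17.4 dB.
To reach -12.9 dB requires -12.9 − (-17.4) = 4.5 dB of make-up.

4.5 dB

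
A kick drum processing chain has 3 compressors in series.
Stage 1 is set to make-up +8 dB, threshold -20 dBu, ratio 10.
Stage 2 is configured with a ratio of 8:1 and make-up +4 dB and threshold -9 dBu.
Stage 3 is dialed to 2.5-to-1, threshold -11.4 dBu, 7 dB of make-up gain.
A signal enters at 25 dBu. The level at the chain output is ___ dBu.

Stage 1: 25 dBu is 45 dB over -20 dBu; at 10:1 that becomes 4.5 dB over, giving -15.5 dBu; +8 dB make-up → -7.5 dBu.
Stage 2: overshoot 1.5 dB → 1.5/8 = 0.1875 dB → -8.8125 dBu; +4 dB make-up → -4.8125 dBu.
Stage 3: overshoot 6.5875 dB → 6.5875/2.5 = 2.635 dB → -8.765 dBu; +7 dB make-up → -1.765 dBu.

-1.765 dBu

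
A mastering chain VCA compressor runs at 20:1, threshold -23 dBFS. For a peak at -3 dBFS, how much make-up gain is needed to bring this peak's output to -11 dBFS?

11 dB

The peak compresses to -23 + 20/20 = -22 dBFS.
To reach -11 dBFS requires -11 − (-22) = 11 dB of make-up.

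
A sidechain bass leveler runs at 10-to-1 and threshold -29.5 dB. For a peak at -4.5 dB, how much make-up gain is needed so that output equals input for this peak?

22.5 dB

Without make-up, output = threshold + overshoot/10 = -29.5 + 2.5 = -27 dB.
Gap to target: 22.5 dB.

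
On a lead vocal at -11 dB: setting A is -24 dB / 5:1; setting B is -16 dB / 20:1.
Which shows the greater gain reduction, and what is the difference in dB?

A: 13 dB over, compressed to 2.6 dB over, so 10.4 dB of GR.
B: 5 dB over, compressed to 0.25 dB over, so 4.75 dB of GR.
A applies 5.65 dB more gain reduction.

A, by 5.65 dB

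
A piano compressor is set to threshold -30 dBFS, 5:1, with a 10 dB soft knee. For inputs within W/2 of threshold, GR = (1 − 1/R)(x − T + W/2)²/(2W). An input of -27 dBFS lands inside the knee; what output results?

-29.56 dBFS

x − T + W/2 = -27 − (-30) + 5 = 8.
GR = (1 − 1/5) × 8² / 20 = 0.8 × 64 / 20 = 2.56 dB.
Output = -27 − 2.56 = -29.56 dBFS.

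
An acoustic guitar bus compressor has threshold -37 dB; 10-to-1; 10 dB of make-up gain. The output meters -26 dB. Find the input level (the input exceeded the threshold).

Remove make-up: -26 − 10 = -36 dB.
That's 1 dB above the -37 dB threshold.
Before 10:1 compression the overshoot was 1 × 10 = 10 dB, so input = -37 + 10 = -27 dB.

-27 dB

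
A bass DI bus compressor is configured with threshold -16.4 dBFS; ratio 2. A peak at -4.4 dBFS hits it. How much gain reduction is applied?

-4.4 dBFS exceeds the threshold by 12 dB.
At 2:1, output sits 12/2 = 6 dB above threshold.
Gain reduction = 12 − 6 = 6 dB.

6 dB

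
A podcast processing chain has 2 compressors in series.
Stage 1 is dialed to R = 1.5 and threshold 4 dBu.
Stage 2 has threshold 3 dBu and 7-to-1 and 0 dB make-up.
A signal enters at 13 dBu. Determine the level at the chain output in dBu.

4 dBu

Stage 1: 13 dBu is 9 dB over 4 dBu; at 1.5:1 that becomes 6 dB over, giving 10 dBu.
Stage 2: 10 dBu is 7 dB over 3 dBu; at 7:1 that becomes 1 dB over, giving 4 dBu.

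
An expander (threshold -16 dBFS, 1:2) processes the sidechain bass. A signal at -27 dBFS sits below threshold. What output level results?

-38 dBFS

The input is 11 dB below the -16 dBFS threshold.
A 1:2 expander multiplies undershoot by 2: 11 × 2 = 22 dB below threshold.
Output = -16 − 22 = -38 dBFS.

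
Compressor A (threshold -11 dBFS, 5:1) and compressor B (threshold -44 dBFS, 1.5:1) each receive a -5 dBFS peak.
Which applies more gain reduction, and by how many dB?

B, by 8.2 dB

A: overshoot 6 dB → output overshoot 1.2 dB → GR 4.8 dB.
B: overshoot 39 dB → output overshoot 26 dB → GR 13 dB.
B applies 8.2 dB more gain reduction.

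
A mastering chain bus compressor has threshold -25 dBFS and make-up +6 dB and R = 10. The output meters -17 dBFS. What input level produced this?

Remove make-up: -17 − 6 = -23 dBFS.
The compressed level sits -23 − (-25) = 2 dB over threshold.
Before 10:1 compression the overshoot was 2 × 10 = 20 dB, so input = -25 + 20 = -5 dBFS.

-5 dBFS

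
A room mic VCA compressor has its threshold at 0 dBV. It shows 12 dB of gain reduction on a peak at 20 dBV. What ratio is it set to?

Input overshoot = 20 − 0 = 20 dB.
Output overshoot = 20 − 12 = 8 dB.
Ratio = input overshoot / output overshoot = 20 / 8 = 2.5.

2.5:1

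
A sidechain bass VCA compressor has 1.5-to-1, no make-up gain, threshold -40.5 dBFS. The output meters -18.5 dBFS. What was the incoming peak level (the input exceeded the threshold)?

-7.5 dBFS

That's 22 dB above the -40.5 dBFS threshold.
Input overshoot = R × output overshoot = 33 dB → input = -40.5 + 33 = -7.5 dBFS.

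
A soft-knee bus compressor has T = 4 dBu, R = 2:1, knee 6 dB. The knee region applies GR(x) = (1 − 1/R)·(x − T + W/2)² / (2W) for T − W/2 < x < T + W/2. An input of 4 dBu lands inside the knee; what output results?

3.625 dBu

x − T + W/2 = 4 − 4 + 3 = 3.
GR = (1 − 1/2) × 3² / 12 = 0.5 × 9 / 12 = 0.375 dB.
Output = 4 − 0.375 = 3.625 dBu.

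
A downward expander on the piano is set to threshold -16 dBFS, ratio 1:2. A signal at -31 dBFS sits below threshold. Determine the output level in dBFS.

Below threshold, a 1:2 expander applies gain = (2−1)×(T − x) of attenuation.
(2−1) × 15 = 15 dB, so output = -31 − 15 = -46 dBFS.

-46 dBFS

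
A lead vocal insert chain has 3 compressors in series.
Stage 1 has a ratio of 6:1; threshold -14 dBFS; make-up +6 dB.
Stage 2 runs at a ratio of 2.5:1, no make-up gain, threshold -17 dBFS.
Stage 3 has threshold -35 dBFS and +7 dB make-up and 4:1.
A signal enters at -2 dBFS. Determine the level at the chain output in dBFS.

-22.4 dBFS

Stage 1: 12 dB above -14 dBFS, reduced 6:1 to 2 dB above → -12 dBFS; +6 dB make-up → -6 dBFS.
Stage 2: -6 dBFS is 11 dB over -17 dBFS; at 2.5:1 that becomes 4.4 dB over, giving -12.6 dBFS.
Stage 3: 22.4 dB above -35 dBFS, reduced 4:1 to 5.6 dB above → -29.4 dBFS; +7 dB make-up → -22.4 dBFS.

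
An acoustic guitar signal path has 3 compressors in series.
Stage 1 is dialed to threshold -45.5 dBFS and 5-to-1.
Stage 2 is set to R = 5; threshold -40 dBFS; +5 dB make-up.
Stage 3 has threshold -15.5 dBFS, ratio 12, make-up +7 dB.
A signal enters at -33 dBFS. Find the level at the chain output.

-31 dBFS

Stage 1: 12.5 dB above -45.5 dBFS, reduced 5:1 to 2.5 dB above → -43 dBFS.
Stage 2: below threshold (-43 ≤ -40); passes unchanged; make-up brings it to -38 dBFS.
Stage 3: below threshold (-38 ≤ -15.5); passes unchanged; make-up brings it to -31 dBFS.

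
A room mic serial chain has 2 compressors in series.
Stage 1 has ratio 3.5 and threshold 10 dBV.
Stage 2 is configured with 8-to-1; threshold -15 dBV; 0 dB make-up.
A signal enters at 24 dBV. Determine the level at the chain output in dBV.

Stage 1: 14 dB above 10 dBV, reduced 3.5:1 to 4 dB above → 14 dBV.
Stage 2: overshoot 29 dB → 29/8 = 3.625 dB → -11.375 dBV.

-11.375 dBV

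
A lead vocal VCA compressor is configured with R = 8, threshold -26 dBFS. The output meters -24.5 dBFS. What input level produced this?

Post-compression overshoot = -24.5 − (-26) = 1.5 dB.
Before 8:1 compression the overshoot was 1.5 × 8 = 12 dB, so input = -26 + 12 = -14 dBFS.

-14 dBFS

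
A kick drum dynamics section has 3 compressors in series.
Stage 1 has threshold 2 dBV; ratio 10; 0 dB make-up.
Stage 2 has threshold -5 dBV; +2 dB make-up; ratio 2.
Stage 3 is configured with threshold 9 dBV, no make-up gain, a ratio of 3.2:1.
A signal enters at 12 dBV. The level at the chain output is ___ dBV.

1 dBV

Stage 1: 12 dBV is 10 dB over 2 dBV; at 10:1 that becomes 1 dB over, giving 3 dBV.
Stage 2: 8 dB above -5 dBV, reduced 2:1 to 4 dB above → -1 dBV; +2 dB make-up → 1 dBV.
Stage 3: 1 dBV ≤ 9 dBV, so stage 3 doesn't engage; output 1 dBV.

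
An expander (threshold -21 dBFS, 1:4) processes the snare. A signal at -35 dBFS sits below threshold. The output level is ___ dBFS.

-77 dBFS

Below threshold, a 1:4 expander applies gain = (4−1)×(T − x) of attenuation.
(4−1) × 14 = 42 dB, so output = -35 − 42 = -77 dBFS.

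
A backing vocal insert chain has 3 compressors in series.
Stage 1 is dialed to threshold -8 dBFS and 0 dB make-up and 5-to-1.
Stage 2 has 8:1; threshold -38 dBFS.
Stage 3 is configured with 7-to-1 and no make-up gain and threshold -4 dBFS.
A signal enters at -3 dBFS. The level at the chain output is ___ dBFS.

-34.125 dBFS

Stage 1: -3 dBFS is 5 dB over -8 dBFS; at 5:1 that becomes 1 dB over, giving -7 dBFS.
Stage 2: -7 dBFS is 31 dB over -38 dBFS; at 8:1 that becomes 3.875 dB over, giving -34.125 dBFS.
Stage 3: -34.125 dBFS ≤ -4 dBFS, so stage 3 doesn't engage; output -34.125 dBFS.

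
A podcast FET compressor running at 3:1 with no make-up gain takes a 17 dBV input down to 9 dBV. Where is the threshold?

5 dBV

Input is 12 dB above T (since output overshoot × R = input overshoot: (9 − T)·3 = 17 − T gives T = 5 dBV).
Check: 5 + (17 − 5)/3 = 5 + 4 = 9 dBV. ✓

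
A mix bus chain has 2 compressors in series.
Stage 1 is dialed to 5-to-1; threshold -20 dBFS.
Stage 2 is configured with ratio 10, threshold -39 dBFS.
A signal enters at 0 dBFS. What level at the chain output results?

-36.7 dBFS

Stage 1: 0 dBFS is 20 dB over -20 dBFS; at 5:1 that becomes 4 dB over, giving -16 dBFS.
Stage 2: overshoot 23 dB → 23/10 = 2.3 dB → -36.7 dBFS.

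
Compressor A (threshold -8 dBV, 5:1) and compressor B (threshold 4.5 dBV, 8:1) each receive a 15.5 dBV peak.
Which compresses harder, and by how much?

A: GR = 23.5 − 23.5/5 = 18.8 dB.
B: GR = 11 − 11/8 = 9.625 dB.
A applies 9.175 dB more gain reduction.

A, by 9.175 dB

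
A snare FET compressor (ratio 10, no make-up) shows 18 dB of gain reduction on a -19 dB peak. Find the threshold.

-39 dB

Input is 20 dB above T (since output overshoot × R = input overshoot: (-37 − T)·10 = -19 − T gives T = -39 dB).
Check: -39 + (-19 − (-39))/10 = -39 + 2 = -37 dB. ✓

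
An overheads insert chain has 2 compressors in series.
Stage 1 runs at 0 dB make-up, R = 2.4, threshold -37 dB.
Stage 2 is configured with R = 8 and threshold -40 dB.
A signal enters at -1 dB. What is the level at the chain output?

-37.75 dB

Stage 1: -1 dB is 36 dB over -37 dB; at 2.4:1 that becomes 15 dB over, giving -22 dB.
Stage 2: -22 dB is 18 dB over -40 dB; at 8:1 that becomes 2.25 dB over, giving -37.75 dB.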